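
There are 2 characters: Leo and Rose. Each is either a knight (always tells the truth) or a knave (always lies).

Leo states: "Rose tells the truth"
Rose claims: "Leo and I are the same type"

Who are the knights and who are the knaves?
Leo is a knight.
Rose is a knight.

Verification:
- Leo (knight) says "Rose tells the truth" - this is TRUE because Rose is a knight.
- Rose (knight) says "Leo and I are the same type" - this is TRUE because Rose is a knight and Leo is a knight.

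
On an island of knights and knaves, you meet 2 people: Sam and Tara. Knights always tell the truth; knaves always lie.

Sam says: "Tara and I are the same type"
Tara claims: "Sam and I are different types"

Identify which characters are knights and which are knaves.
Sam is a knave.
Tara is a knight.

Verification:
- Sam (knave) says "Tara and I are the same type" - this is FALSE (a lie) because Sam is a knave and Tara is a knight.
- Tara (knight) says "Sam and I are different types" - this is TRUE because Tara is a knight and Sam is a knave.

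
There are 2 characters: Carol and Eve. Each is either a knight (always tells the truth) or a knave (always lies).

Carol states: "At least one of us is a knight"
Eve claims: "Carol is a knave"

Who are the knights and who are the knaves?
Carol is a knight.
Eve is a knave.

Verification:
- Carol (knight) says "At least one of us is a knight" - this is TRUE because Carol is a knight.
- Eve (knave) says "Carol is a knave" - this is FALSE (a lie) because Carol is a knight.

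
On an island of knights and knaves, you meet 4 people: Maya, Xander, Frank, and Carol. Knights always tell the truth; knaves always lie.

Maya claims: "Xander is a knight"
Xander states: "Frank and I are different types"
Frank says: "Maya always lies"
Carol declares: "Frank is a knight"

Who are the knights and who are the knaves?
Maya is a knight.
Xander is a knight.
Frank is a knave.
Carol is a knave.

Verification:
- Maya (knight) says "Xander is a knight" - this is TRUE because Xander is a knight.
- Xander (knight) says "Frank and I are different types" - this is TRUE because Xander is a knight and Frank is a knave.
- Frank (knave) says "Maya always lies" - this is FALSE (a lie) because Maya is a knight.
- Carol (knave) says "Frank is a knight" - this is FALSE (a lie) because Frank is a knave.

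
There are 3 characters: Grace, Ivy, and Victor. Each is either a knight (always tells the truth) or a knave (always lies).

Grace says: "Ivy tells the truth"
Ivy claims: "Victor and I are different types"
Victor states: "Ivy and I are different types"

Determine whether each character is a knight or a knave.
Grace is a knave.
Ivy is a knave.
Victor is a knave.

Verification:
- Grace (knave) says "Ivy tells the truth" - this is FALSE (a lie) because Ivy is a knave.
- Ivy (knave) says "Victor and I are different types" - this is FALSE (a lie) because Ivy is a knave and Victor is a knave.
- Victor (knave) says "Ivy and I are different types" - this is FALSE (a lie) because Victor is a knave and Ivy is a knave.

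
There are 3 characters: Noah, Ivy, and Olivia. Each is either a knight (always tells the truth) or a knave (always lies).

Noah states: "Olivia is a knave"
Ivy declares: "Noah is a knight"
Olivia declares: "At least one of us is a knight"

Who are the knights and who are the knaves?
Noah is a knave.
Ivy is a knave.
Olivia is a knight.

Verification:
- Noah (knave) says "Olivia is a knave" - this is FALSE (a lie) because Olivia is a knight.
- Ivy (knave) says "Noah is a knight" - this is FALSE (a lie) because Noah is a knave.
- Olivia (knight) says "At least one of us is a knight" - this is TRUE because Olivia is a knight.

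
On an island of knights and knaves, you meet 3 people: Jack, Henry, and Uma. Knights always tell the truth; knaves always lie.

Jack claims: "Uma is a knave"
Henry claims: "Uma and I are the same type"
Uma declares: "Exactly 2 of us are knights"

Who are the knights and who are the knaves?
Jack is a knave.
Henry is a knight.
Uma is a knight.

Verification:
- Jack (knave) says "Uma is a knave" - this is FALSE (a lie) because Uma is a knight.
- Henry (knight) says "Uma and I are the same type" - this is TRUE because Henry is a knight and Uma is a knight.
- Uma (knight) says "Exactly 2 of us are knights" - this is TRUE because there are 2 knights.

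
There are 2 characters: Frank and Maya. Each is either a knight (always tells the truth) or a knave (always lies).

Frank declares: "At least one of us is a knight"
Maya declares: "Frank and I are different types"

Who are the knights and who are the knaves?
Frank is a knave.
Maya is a knave.

Verification:
- Frank (knave) says "At least one of us is a knight" - this is FALSE (a lie) because no one is a knight.
- Maya (knave) says "Frank and I are different types" - this is FALSE (a lie) because Maya is a knave and Frank is a knave.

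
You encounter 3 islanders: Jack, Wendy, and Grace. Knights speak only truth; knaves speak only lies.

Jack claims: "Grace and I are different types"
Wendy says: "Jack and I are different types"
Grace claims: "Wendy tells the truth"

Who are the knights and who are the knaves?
Jack is a knave.
Wendy is a knave.
Grace is a knave.

Verification:
- Jack (knave) says "Grace and I are different types" - this is FALSE (a lie) because Jack is a knave and Grace is a knave.
- Wendy (knave) says "Jack and I are different types" - this is FALSE (a lie) because Wendy is a knave and Jack is a knave.
- Grace (knave) says "Wendy tells the truth" - this is FALSE (a lie) because Wendy is a knave.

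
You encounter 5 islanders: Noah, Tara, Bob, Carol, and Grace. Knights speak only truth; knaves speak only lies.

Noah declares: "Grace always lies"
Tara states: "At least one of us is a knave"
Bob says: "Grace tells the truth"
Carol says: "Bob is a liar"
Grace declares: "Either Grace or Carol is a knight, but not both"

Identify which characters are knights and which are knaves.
Noah is a knave.
Tara is a knight.
Bob is a knight.
Carol is a knave.
Grace is a knight.

Verification:
- Noah (knave) says "Grace always lies" - this is FALSE (a lie) because Grace is a knight.
- Tara (knight) says "At least one of us is a knave" - this is TRUE because Noah and Carol are knaves.
- Bob (knight) says "Grace tells the truth" - this is TRUE because Grace is a knight.
- Carol (knave) says "Bob is a liar" - this is FALSE (a lie) because Bob is a knight.
- Grace (knight) says "Either Grace or Carol is a knight, but not both" - this is TRUE because Grace is a knight and Carol is a knave.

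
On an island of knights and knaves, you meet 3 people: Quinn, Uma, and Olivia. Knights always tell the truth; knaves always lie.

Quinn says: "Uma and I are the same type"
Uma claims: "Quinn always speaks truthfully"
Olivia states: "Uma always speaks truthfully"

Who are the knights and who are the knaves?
Quinn is a knight.
Uma is a knight.
Olivia is a knight.

Verification:
- Quinn (knight) says "Uma and I are the same type" - this is TRUE because Quinn is a knight and Uma is a knight.
- Uma (knight) says "Quinn always speaks truthfully" - this is TRUE because Quinn is a knight.
- Olivia (knight) says "Uma always speaks truthfully" - this is TRUE because Uma is a knight.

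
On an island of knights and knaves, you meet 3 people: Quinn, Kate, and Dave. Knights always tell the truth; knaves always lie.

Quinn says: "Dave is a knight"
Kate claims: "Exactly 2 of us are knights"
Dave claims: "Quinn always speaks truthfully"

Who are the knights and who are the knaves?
Quinn is a knave.
Kate is a knave.
Dave is a knave.

Verification:
- Quinn (knave) says "Dave is a knight" - this is FALSE (a lie) because Dave is a knave.
- Kate (knave) says "Exactly 2 of us are knights" - this is FALSE (a lie) because there are 0 knights.
- Dave (knave) says "Quinn always speaks truthfully" - this is FALSE (a lie) because Quinn is a knave.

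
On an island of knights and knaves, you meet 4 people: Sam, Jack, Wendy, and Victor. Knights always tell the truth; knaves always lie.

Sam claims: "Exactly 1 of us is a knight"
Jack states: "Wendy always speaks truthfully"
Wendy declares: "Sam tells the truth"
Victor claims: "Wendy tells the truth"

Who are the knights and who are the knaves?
Sam is a knave.
Jack is a knave.
Wendy is a knave.
Victor is a knave.

Verification:
- Sam (knave) says "Exactly 1 of us is a knight" - this is FALSE (a lie) because there are 0 knights.
- Jack (knave) says "Wendy always speaks truthfully" - this is FALSE (a lie) because Wendy is a knave.
- Wendy (knave) says "Sam tells the truth" - this is FALSE (a lie) because Sam is a knave.
- Victor (knave) says "Wendy tells the truth" - this is FALSE (a lie) because Wendy is a knave.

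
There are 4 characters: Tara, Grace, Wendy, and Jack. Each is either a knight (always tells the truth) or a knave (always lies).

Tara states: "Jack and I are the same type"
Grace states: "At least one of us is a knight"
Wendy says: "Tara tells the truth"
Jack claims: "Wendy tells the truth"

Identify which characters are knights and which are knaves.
Tara is a knight.
Grace is a knight.
Wendy is a knight.
Jack is a knight.

Verification:
- Tara (knight) says "Jack and I are the same type" - this is TRUE because Tara is a knight and Jack is a knight.
- Grace (knight) says "At least one of us is a knight" - this is TRUE because Tara, Grace, Wendy, and Jack are knights.
- Wendy (knight) says "Tara tells the truth" - this is TRUE because Tara is a knight.
- Jack (knight) says "Wendy tells the truth" - this is TRUE because Wendy is a knight.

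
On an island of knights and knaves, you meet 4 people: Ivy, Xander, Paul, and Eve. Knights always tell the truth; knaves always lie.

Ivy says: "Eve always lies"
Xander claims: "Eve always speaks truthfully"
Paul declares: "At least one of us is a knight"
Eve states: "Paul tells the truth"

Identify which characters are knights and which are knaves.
Ivy is a knave.
Xander is a knight.
Paul is a knight.
Eve is a knight.

Verification:
- Ivy (knave) says "Eve always lies" - this is FALSE (a lie) because Eve is a knight.
- Xander (knight) says "Eve always speaks truthfully" - this is TRUE because Eve is a knight.
- Paul (knight) says "At least one of us is a knight" - this is TRUE because Xander, Paul, and Eve are knights.
- Eve (knight) says "Paul tells the truth" - this is TRUE because Paul is a knight.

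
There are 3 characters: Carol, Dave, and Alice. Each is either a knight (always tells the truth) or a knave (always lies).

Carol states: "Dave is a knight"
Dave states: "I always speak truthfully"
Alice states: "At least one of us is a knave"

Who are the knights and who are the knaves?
Carol is a knave.
Dave is a knave.
Alice is a knight.

Verification:
- Carol (knave) says "Dave is a knight" - this is FALSE (a lie) because Dave is a knave.
- Dave (knave) says "I always speak truthfully" - this is FALSE (a lie) because Dave is a knave.
- Alice (knight) says "At least one of us is a knave" - this is TRUE because Carol and Dave are knaves.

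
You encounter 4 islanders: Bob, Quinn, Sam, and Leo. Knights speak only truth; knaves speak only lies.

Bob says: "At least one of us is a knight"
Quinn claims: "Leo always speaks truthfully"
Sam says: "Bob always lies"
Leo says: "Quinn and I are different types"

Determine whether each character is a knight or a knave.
Bob is a knight.
Quinn is a knave.
Sam is a knave.
Leo is a knave.

Verification:
- Bob (knight) says "At least one of us is a knight" - this is TRUE because Bob is a knight.
- Quinn (knave) says "Leo always speaks truthfully" - this is FALSE (a lie) because Leo is a knave.
- Sam (knave) says "Bob always lies" - this is FALSE (a lie) because Bob is a knight.
- Leo (knave) says "Quinn and I are different types" - this is FALSE (a lie) because Leo is a knave and Quinn is a knave.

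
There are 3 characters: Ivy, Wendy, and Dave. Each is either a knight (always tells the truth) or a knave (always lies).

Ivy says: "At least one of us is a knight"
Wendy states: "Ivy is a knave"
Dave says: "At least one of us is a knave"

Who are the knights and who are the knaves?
Ivy is a knight.
Wendy is a knave.
Dave is a knight.

Verification:
- Ivy (knight) says "At least one of us is a knight" - this is TRUE because Ivy and Dave are knights.
- Wendy (knave) says "Ivy is a knave" - this is FALSE (a lie) because Ivy is a knight.
- Dave (knight) says "At least one of us is a knave" - this is TRUE because Wendy is a knave.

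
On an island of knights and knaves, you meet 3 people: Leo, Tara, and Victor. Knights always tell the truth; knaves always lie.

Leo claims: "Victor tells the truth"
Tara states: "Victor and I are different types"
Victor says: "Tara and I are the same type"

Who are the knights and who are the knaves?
Leo is a knave.
Tara is a knight.
Victor is a knave.

Verification:
- Leo (knave) says "Victor tells the truth" - this is FALSE (a lie) because Victor is a knave.
- Tara (knight) says "Victor and I are different types" - this is TRUE because Tara is a knight and Victor is a knave.
- Victor (knave) says "Tara and I are the same type" - this is FALSE (a lie) because Victor is a knave and Tara is a knight.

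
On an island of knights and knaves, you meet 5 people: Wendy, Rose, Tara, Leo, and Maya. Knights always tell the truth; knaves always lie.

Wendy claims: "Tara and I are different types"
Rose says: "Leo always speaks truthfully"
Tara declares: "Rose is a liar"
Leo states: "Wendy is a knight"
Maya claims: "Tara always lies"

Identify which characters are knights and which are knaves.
Wendy is a knight.
Rose is a knight.
Tara is a knave.
Leo is a knight.
Maya is a knight.

Verification:
- Wendy (knight) says "Tara and I are different types" - this is TRUE because Wendy is a knight and Tara is a knave.
- Rose (knight) says "Leo always speaks truthfully" - this is TRUE because Leo is a knight.
- Tara (knave) says "Rose is a liar" - this is FALSE (a lie) because Rose is a knight.
- Leo (knight) says "Wendy is a knight" - this is TRUE because Wendy is a knight.
- Maya (knight) says "Tara always lies" - this is TRUE because Tara is a knave.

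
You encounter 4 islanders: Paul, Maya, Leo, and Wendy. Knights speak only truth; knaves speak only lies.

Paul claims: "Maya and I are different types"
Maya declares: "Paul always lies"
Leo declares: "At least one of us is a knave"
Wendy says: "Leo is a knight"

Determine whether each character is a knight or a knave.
Paul is a knight.
Maya is a knave.
Leo is a knight.
Wendy is a knight.

Verification:
- Paul (knight) says "Maya and I are different types" - this is TRUE because Paul is a knight and Maya is a knave.
- Maya (knave) says "Paul always lies" - this is FALSE (a lie) because Paul is a knight.
- Leo (knight) says "At least one of us is a knave" - this is TRUE because Maya is a knave.
- Wendy (knight) says "Leo is a knight" - this is TRUE because Leo is a knight.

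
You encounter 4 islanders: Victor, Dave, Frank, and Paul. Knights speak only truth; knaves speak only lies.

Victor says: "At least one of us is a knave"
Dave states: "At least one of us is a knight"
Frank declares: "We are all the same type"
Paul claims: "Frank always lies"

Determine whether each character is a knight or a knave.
Victor is a knight.
Dave is a knight.
Frank is a knave.
Paul is a knight.

Verification:
- Victor (knight) says "At least one of us is a knave" - this is TRUE because Frank is a knave.
- Dave (knight) says "At least one of us is a knight" - this is TRUE because Victor, Dave, and Paul are knights.
- Frank (knave) says "We are all the same type" - this is FALSE (a lie) because Victor, Dave, and Paul are knights and Frank is a knave.
- Paul (knight) says "Frank always lies" - this is TRUE because Frank is a knave.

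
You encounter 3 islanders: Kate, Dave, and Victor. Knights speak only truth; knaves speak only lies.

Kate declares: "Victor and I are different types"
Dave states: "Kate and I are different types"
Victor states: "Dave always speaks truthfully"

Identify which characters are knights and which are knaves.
Kate is a knave.
Dave is a knave.
Victor is a knave.

Verification:
- Kate (knave) says "Victor and I are different types" - this is FALSE (a lie) because Kate is a knave and Victor is a knave.
- Dave (knave) says "Kate and I are different types" - this is FALSE (a lie) because Dave is a knave and Kate is a knave.
- Victor (knave) says "Dave always speaks truthfully" - this is FALSE (a lie) because Dave is a knave.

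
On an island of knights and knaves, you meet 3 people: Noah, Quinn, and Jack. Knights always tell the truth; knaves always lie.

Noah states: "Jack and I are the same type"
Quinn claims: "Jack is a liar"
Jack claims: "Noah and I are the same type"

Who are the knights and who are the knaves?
Noah is a knight.
Quinn is a knave.
Jack is a knight.

Verification:
- Noah (knight) says "Jack and I are the same type" - this is TRUE because Noah is a knight and Jack is a knight.
- Quinn (knave) says "Jack is a liar" - this is FALSE (a lie) because Jack is a knight.
- Jack (knight) says "Noah and I are the same type" - this is TRUE because Jack is a knight and Noah is a knight.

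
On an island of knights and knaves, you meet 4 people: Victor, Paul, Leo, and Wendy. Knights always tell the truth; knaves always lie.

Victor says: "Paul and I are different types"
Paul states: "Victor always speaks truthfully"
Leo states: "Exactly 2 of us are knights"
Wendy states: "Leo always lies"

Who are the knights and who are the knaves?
Victor is a knave.
Paul is a knave.
Leo is a knave.
Wendy is a knight.

Verification:
- Victor (knave) says "Paul and I are different types" - this is FALSE (a lie) because Victor is a knave and Paul is a knave.
- Paul (knave) says "Victor always speaks truthfully" - this is FALSE (a lie) because Victor is a knave.
- Leo (knave) says "Exactly 2 of us are knights" - this is FALSE (a lie) because there are 1 knights.
- Wendy (knight) says "Leo always lies" - this is TRUE because Leo is a knave.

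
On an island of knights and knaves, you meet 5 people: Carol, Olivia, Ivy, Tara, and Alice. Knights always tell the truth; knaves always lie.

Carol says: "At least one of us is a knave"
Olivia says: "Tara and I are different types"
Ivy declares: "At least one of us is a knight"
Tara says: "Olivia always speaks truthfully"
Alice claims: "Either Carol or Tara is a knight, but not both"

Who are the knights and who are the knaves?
Carol is a knight.
Olivia is a knave.
Ivy is a knight.
Tara is a knave.
Alice is a knight.

Verification:
- Carol (knight) says "At least one of us is a knave" - this is TRUE because Olivia and Tara are knaves.
- Olivia (knave) says "Tara and I are different types" - this is FALSE (a lie) because Olivia is a knave and Tara is a knave.
- Ivy (knight) says "At least one of us is a knight" - this is TRUE because Carol, Ivy, and Alice are knights.
- Tara (knave) says "Olivia always speaks truthfully" - this is FALSE (a lie) because Olivia is a knave.
- Alice (knight) says "Either Carol or Tara is a knight, but not both" - this is TRUE because Carol is a knight and Tara is a knave.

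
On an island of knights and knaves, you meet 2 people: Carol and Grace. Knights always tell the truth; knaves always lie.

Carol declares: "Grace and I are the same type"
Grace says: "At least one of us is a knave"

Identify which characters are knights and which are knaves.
Carol is a knave.
Grace is a knight.

Verification:
- Carol (knave) says "Grace and I are the same type" - this is FALSE (a lie) because Carol is a knave and Grace is a knight.
- Grace (knight) says "At least one of us is a knave" - this is TRUE because Carol is a knave.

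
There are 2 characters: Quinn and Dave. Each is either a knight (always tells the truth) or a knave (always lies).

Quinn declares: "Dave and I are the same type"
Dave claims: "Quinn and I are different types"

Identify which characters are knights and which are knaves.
Quinn is a knave.
Dave is a knight.

Verification:
- Quinn (knave) says "Dave and I are the same type" - this is FALSE (a lie) because Quinn is a knave and Dave is a knight.
- Dave (knight) says "Quinn and I are different types" - this is TRUE because Dave is a knight and Quinn is a knave.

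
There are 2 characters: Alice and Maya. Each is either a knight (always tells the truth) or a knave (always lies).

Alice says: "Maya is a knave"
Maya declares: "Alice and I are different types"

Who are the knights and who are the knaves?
Alice is a knave.
Maya is a knight.

Verification:
- Alice (knave) says "Maya is a knave" - this is FALSE (a lie) because Maya is a knight.
- Maya (knight) says "Alice and I are different types" - this is TRUE because Maya is a knight and Alice is a knave.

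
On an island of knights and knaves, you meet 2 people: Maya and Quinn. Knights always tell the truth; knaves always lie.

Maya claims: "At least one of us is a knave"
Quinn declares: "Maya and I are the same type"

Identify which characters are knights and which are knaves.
Maya is a knight.
Quinn is a knave.

Verification:
- Maya (knight) says "At least one of us is a knave" - this is TRUE because Quinn is a knave.
- Quinn (knave) says "Maya and I are the same type" - this is FALSE (a lie) because Quinn is a knave and Maya is a knight.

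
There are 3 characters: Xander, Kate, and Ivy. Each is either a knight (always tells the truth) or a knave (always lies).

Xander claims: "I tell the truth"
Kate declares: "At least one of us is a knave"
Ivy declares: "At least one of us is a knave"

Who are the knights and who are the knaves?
Xander is a knave.
Kate is a knight.
Ivy is a knight.

Verification:
- Xander (knave) says "I tell the truth" - this is FALSE (a lie) because Xander is a knave.
- Kate (knight) says "At least one of us is a knave" - this is TRUE because Xander is a knave.
- Ivy (knight) says "At least one of us is a knave" - this is TRUE because Xander is a knave.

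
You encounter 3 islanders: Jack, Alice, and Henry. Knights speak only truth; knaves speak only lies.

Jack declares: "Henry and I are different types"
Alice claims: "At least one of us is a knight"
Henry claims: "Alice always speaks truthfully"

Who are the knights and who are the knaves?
Jack is a knave.
Alice is a knave.
Henry is a knave.

Verification:
- Jack (knave) says "Henry and I are different types" - this is FALSE (a lie) because Jack is a knave and Henry is a knave.
- Alice (knave) says "At least one of us is a knight" - this is FALSE (a lie) because no one is a knight.
- Henry (knave) says "Alice always speaks truthfully" - this is FALSE (a lie) because Alice is a knave.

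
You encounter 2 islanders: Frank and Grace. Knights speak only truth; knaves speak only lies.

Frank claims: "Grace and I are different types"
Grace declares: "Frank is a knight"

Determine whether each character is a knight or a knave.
Frank is a knave.
Grace is a knave.

Verification:
- Frank (knave) says "Grace and I are different types" - this is FALSE (a lie) because Frank is a knave and Grace is a knave.
- Grace (knave) says "Frank is a knight" - this is FALSE (a lie) because Frank is a knave.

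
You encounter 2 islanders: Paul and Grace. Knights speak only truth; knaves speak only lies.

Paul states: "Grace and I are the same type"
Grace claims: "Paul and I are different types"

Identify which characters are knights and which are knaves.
Paul is a knave.
Grace is a knight.

Verification:
- Paul (knave) says "Grace and I are the same type" - this is FALSE (a lie) because Paul is a knave and Grace is a knight.
- Grace (knight) says "Paul and I are different types" - this is TRUE because Grace is a knight and Paul is a knave.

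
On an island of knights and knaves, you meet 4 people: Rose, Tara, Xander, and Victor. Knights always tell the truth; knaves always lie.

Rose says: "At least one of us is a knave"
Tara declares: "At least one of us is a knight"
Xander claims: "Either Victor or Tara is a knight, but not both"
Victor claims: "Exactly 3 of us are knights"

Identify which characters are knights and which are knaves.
Rose is a knight.
Tara is a knight.
Xander is a knave.
Victor is a knight.

Verification:
- Rose (knight) says "At least one of us is a knave" - this is TRUE because Xander is a knave.
- Tara (knight) says "At least one of us is a knight" - this is TRUE because Rose, Tara, and Victor are knights.
- Xander (knave) says "Either Victor or Tara is a knight, but not both" - this is FALSE (a lie) because Victor is a knight and Tara is a knight.
- Victor (knight) says "Exactly 3 of us are knights" - this is TRUE because there are 3 knights.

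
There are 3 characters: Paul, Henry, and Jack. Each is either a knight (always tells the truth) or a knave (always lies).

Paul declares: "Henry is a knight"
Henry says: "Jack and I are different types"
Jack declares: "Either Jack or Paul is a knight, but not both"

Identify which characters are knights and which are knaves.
Paul is a knave.
Henry is a knave.
Jack is a knave.

Verification:
- Paul (knave) says "Henry is a knight" - this is FALSE (a lie) because Henry is a knave.
- Henry (knave) says "Jack and I are different types" - this is FALSE (a lie) because Henry is a knave and Jack is a knave.
- Jack (knave) says "Either Jack or Paul is a knight, but not both" - this is FALSE (a lie) because Jack is a knave and Paul is a knave.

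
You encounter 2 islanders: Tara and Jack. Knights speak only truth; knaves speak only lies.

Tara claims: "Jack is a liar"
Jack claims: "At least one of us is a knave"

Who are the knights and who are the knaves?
Tara is a knave.
Jack is a knight.

Verification:
- Tara (knave) says "Jack is a liar" - this is FALSE (a lie) because Jack is a knight.
- Jack (knight) says "At least one of us is a knave" - this is TRUE because Tara is a knave.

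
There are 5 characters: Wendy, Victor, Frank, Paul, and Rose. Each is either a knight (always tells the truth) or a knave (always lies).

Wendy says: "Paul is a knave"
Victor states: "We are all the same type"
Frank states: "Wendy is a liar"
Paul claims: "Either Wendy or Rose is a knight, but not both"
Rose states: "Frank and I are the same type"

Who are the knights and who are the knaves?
Wendy is a knave.
Victor is a knave.
Frank is a knight.
Paul is a knight.
Rose is a knight.

Verification:
- Wendy (knave) says "Paul is a knave" - this is FALSE (a lie) because Paul is a knight.
- Victor (knave) says "We are all the same type" - this is FALSE (a lie) because Frank, Paul, and Rose are knights and Wendy and Victor are knaves.
- Frank (knight) says "Wendy is a liar" - this is TRUE because Wendy is a knave.
- Paul (knight) says "Either Wendy or Rose is a knight, but not both" - this is TRUE because Wendy is a knave and Rose is a knight.
- Rose (knight) says "Frank and I are the same type" - this is TRUE because Rose is a knight and Frank is a knight.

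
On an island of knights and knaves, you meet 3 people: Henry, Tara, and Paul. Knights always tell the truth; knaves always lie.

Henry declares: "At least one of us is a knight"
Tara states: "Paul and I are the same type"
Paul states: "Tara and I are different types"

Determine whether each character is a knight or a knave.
Henry is a knight.
Tara is a knave.
Paul is a knight.

Verification:
- Henry (knight) says "At least one of us is a knight" - this is TRUE because Henry and Paul are knights.
- Tara (knave) says "Paul and I are the same type" - this is FALSE (a lie) because Tara is a knave and Paul is a knight.
- Paul (knight) says "Tara and I are different types" - this is TRUE because Paul is a knight and Tara is a knave.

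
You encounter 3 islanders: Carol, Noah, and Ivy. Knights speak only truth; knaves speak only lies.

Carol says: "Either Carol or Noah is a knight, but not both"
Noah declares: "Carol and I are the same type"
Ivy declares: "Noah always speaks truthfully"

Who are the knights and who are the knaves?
Carol is a knight.
Noah is a knave.
Ivy is a knave.

Verification:
- Carol (knight) says "Either Carol or Noah is a knight, but not both" - this is TRUE because Carol is a knight and Noah is a knave.
- Noah (knave) says "Carol and I are the same type" - this is FALSE (a lie) because Noah is a knave and Carol is a knight.
- Ivy (knave) says "Noah always speaks truthfully" - this is FALSE (a lie) because Noah is a knave.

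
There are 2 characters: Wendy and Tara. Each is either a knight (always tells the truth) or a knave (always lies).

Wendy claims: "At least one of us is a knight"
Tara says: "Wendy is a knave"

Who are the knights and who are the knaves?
Wendy is a knight.
Tara is a knave.

Verification:
- Wendy (knight) says "At least one of us is a knight" - this is TRUE because Wendy is a knight.
- Tara (knave) says "Wendy is a knave" - this is FALSE (a lie) because Wendy is a knight.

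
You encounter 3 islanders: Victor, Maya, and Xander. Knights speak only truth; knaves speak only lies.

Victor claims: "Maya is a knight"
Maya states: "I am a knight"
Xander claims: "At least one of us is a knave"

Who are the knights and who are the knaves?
Victor is a knave.
Maya is a knave.
Xander is a knight.

Verification:
- Victor (knave) says "Maya is a knight" - this is FALSE (a lie) because Maya is a knave.
- Maya (knave) says "I am a knight" - this is FALSE (a lie) because Maya is a knave.
- Xander (knight) says "At least one of us is a knave" - this is TRUE because Victor and Maya are knaves.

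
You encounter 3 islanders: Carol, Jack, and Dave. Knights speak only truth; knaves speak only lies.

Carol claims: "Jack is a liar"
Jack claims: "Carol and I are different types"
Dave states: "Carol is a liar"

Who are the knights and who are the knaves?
Carol is a knave.
Jack is a knight.
Dave is a knight.

Verification:
- Carol (knave) says "Jack is a liar" - this is FALSE (a lie) because Jack is a knight.
- Jack (knight) says "Carol and I are different types" - this is TRUE because Jack is a knight and Carol is a knave.
- Dave (knight) says "Carol is a liar" - this is TRUE because Carol is a knave.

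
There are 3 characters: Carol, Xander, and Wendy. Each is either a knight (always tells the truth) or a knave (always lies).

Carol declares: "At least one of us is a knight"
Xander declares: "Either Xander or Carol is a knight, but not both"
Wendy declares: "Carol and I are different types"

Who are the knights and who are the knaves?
Carol is a knave.
Xander is a knave.
Wendy is a knave.

Verification:
- Carol (knave) says "At least one of us is a knight" - this is FALSE (a lie) because no one is a knight.
- Xander (knave) says "Either Xander or Carol is a knight, but not both" - this is FALSE (a lie) because Xander is a knave and Carol is a knave.
- Wendy (knave) says "Carol and I are different types" - this is FALSE (a lie) because Wendy is a knave and Carol is a knave.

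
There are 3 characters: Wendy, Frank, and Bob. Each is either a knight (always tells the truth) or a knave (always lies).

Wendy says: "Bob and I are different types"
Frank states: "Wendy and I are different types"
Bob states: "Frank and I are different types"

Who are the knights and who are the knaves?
Wendy is a knave.
Frank is a knave.
Bob is a knave.

Verification:
- Wendy (knave) says "Bob and I are different types" - this is FALSE (a lie) because Wendy is a knave and Bob is a knave.
- Frank (knave) says "Wendy and I are different types" - this is FALSE (a lie) because Frank is a knave and Wendy is a knave.
- Bob (knave) says "Frank and I are different types" - this is FALSE (a lie) because Bob is a knave and Frank is a knave.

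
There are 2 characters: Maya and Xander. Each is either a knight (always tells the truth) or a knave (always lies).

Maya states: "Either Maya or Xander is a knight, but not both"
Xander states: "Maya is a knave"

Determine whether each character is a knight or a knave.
Maya is a knight.
Xander is a knave.

Verification:
- Maya (knight) says "Either Maya or Xander is a knight, but not both" - this is TRUE because Maya is a knight and Xander is a knave.
- Xander (knave) says "Maya is a knave" - this is FALSE (a lie) because Maya is a knight.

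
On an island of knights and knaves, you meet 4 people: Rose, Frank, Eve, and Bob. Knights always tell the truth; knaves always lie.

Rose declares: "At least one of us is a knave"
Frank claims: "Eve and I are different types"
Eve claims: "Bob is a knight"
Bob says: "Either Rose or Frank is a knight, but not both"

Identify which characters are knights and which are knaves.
Rose is a knight.
Frank is a knight.
Eve is a knave.
Bob is a knave.

Verification:
- Rose (knight) says "At least one of us is a knave" - this is TRUE because Eve and Bob are knaves.
- Frank (knight) says "Eve and I are different types" - this is TRUE because Frank is a knight and Eve is a knave.
- Eve (knave) says "Bob is a knight" - this is FALSE (a lie) because Bob is a knave.
- Bob (knave) says "Either Rose or Frank is a knight, but not both" - this is FALSE (a lie) because Rose is a knight and Frank is a knight.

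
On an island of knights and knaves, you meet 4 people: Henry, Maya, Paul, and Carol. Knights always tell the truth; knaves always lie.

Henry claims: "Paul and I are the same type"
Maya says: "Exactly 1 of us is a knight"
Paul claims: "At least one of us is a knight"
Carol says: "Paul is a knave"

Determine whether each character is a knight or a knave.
Henry is a knight.
Maya is a knave.
Paul is a knight.
Carol is a knave.

Verification:
- Henry (knight) says "Paul and I are the same type" - this is TRUE because Henry is a knight and Paul is a knight.
- Maya (knave) says "Exactly 1 of us is a knight" - this is FALSE (a lie) because there are 2 knights.
- Paul (knight) says "At least one of us is a knight" - this is TRUE because Henry and Paul are knights.
- Carol (knave) says "Paul is a knave" - this is FALSE (a lie) because Paul is a knight.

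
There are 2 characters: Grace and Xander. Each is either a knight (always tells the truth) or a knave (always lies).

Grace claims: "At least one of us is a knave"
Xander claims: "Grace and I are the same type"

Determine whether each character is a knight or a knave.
Grace is a knight.
Xander is a knave.

Verification:
- Grace (knight) says "At least one of us is a knave" - this is TRUE because Xander is a knave.
- Xander (knave) says "Grace and I are the same type" - this is FALSE (a lie) because Xander is a knave and Grace is a knight.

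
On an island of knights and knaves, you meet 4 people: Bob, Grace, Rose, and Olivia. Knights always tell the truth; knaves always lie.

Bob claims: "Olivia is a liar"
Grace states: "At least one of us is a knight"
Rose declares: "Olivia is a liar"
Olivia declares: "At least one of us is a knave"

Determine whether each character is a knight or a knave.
Bob is a knave.
Grace is a knight.
Rose is a knave.
Olivia is a knight.

Verification:
- Bob (knave) says "Olivia is a liar" - this is FALSE (a lie) because Olivia is a knight.
- Grace (knight) says "At least one of us is a knight" - this is TRUE because Grace and Olivia are knights.
- Rose (knave) says "Olivia is a liar" - this is FALSE (a lie) because Olivia is a knight.
- Olivia (knight) says "At least one of us is a knave" - this is TRUE because Bob and Rose are knaves.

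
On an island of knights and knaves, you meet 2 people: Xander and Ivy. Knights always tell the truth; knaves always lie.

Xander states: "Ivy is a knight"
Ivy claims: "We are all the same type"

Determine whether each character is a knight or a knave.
Xander is a knight.
Ivy is a knight.

Verification:
- Xander (knight) says "Ivy is a knight" - this is TRUE because Ivy is a knight.
- Ivy (knight) says "We are all the same type" - this is TRUE because Xander and Ivy are knights.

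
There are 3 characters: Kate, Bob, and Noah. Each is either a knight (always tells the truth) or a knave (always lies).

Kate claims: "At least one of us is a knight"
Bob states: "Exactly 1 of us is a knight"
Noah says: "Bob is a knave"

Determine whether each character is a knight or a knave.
Kate is a knight.
Bob is a knave.
Noah is a knight.

Verification:
- Kate (knight) says "At least one of us is a knight" - this is TRUE because Kate and Noah are knights.
- Bob (knave) says "Exactly 1 of us is a knight" - this is FALSE (a lie) because there are 2 knights.
- Noah (knight) says "Bob is a knave" - this is TRUE because Bob is a knave.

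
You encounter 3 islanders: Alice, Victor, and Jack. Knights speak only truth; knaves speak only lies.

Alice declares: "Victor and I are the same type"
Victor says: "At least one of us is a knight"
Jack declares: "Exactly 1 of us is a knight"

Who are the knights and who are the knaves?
Alice is a knight.
Victor is a knight.
Jack is a knave.

Verification:
- Alice (knight) says "Victor and I are the same type" - this is TRUE because Alice is a knight and Victor is a knight.
- Victor (knight) says "At least one of us is a knight" - this is TRUE because Alice and Victor are knights.
- Jack (knave) says "Exactly 1 of us is a knight" - this is FALSE (a lie) because there are 2 knights.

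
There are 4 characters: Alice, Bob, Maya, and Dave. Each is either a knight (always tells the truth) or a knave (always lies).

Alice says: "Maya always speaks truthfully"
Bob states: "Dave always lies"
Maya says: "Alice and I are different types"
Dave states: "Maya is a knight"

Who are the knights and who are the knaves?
Alice is a knave.
Bob is a knight.
Maya is a knave.
Dave is a knave.

Verification:
- Alice (knave) says "Maya always speaks truthfully" - this is FALSE (a lie) because Maya is a knave.
- Bob (knight) says "Dave always lies" - this is TRUE because Dave is a knave.
- Maya (knave) says "Alice and I are different types" - this is FALSE (a lie) because Maya is a knave and Alice is a knave.
- Dave (knave) says "Maya is a knight" - this is FALSE (a lie) because Maya is a knave.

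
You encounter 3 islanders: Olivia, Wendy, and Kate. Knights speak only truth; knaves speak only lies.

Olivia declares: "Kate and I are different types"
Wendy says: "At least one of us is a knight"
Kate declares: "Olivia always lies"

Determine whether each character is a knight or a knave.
Olivia is a knight.
Wendy is a knight.
Kate is a knave.

Verification:
- Olivia (knight) says "Kate and I are different types" - this is TRUE because Olivia is a knight and Kate is a knave.
- Wendy (knight) says "At least one of us is a knight" - this is TRUE because Olivia and Wendy are knights.
- Kate (knave) says "Olivia always lies" - this is FALSE (a lie) because Olivia is a knight.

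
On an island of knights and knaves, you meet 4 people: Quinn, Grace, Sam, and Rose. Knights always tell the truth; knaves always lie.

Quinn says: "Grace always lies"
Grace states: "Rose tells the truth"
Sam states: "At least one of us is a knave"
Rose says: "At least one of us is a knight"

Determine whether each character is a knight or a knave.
Quinn is a knave.
Grace is a knight.
Sam is a knight.
Rose is a knight.

Verification:
- Quinn (knave) says "Grace always lies" - this is FALSE (a lie) because Grace is a knight.
- Grace (knight) says "Rose tells the truth" - this is TRUE because Rose is a knight.
- Sam (knight) says "At least one of us is a knave" - this is TRUE because Quinn is a knave.
- Rose (knight) says "At least one of us is a knight" - this is TRUE because Grace, Sam, and Rose are knights.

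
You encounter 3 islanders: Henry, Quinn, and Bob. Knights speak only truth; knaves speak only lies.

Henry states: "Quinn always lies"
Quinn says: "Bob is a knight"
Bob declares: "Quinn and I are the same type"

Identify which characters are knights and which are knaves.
Henry is a knave.
Quinn is a knight.
Bob is a knight.

Verification:
- Henry (knave) says "Quinn always lies" - this is FALSE (a lie) because Quinn is a knight.
- Quinn (knight) says "Bob is a knight" - this is TRUE because Bob is a knight.
- Bob (knight) says "Quinn and I are the same type" - this is TRUE because Bob is a knight and Quinn is a knight.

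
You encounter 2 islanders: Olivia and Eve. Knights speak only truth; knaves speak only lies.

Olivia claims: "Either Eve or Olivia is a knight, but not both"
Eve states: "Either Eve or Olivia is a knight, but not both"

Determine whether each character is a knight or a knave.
Olivia is a knave.
Eve is a knave.

Verification:
- Olivia (knave) says "Either Eve or Olivia is a knight, but not both" - this is FALSE (a lie) because Eve is a knave and Olivia is a knave.
- Eve (knave) says "Either Eve or Olivia is a knight, but not both" - this is FALSE (a lie) because Eve is a knave and Olivia is a knave.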